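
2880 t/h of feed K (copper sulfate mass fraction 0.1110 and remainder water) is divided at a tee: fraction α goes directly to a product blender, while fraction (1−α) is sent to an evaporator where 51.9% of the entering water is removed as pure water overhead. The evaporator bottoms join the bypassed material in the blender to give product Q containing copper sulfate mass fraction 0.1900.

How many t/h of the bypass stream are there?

All 2880×0.111 = 319.68 t/h of copper sulfate reaches Q, so Q = 319.68/0.190 = 1682.5 t/h and vapour = 1197.5 t/h.
The evaporator receives (1−α)·2880 of feed at 0.889 water and removes 0.519 of that water:
0.519×0.889×(1−α)×2880 = 1197.5
(1−α) = 1197.5/1328.8 = 0.9012;  α = 0.0988.
Bypass flow = 0.0988×2880 = 284.64 t/h.

284.6 t/h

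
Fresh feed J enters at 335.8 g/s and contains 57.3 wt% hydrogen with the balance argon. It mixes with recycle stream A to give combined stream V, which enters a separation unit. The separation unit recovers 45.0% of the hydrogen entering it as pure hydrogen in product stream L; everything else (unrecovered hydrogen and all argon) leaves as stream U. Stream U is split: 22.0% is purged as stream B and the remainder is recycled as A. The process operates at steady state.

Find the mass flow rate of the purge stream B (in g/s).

184.2 g/s

argon enters only via J and leaves only via the purge: 335.8×0.427 = 0.220×(argon in U), and the separation unit passes all argon, so argon in V = argon in U = 651.76 g/s.
hydrogen in V: m_A = 335.8×0.573 + (1−0.220)·(1−0.450)·m_A, so m_A = 192.41/0.5710 = 336.98 g/s.
U = (1−0.450)×336.98 + 651.76 = 837.09 g/s.
Purge B = 0.220×837.09 = 184.16 g/s.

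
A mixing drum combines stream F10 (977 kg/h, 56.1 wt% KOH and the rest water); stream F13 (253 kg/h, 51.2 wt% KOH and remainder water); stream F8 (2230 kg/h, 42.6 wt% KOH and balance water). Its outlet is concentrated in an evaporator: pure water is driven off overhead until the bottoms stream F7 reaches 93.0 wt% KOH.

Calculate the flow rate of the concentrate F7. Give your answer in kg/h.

KOH entering = 977×0.561 + 253×0.512 + 2230×0.426 = 1627.6 kg/h.
All KOH reports to F7, so F7 = 1627.6/0.930 = 1750.1 kg/h.

1750 kg/h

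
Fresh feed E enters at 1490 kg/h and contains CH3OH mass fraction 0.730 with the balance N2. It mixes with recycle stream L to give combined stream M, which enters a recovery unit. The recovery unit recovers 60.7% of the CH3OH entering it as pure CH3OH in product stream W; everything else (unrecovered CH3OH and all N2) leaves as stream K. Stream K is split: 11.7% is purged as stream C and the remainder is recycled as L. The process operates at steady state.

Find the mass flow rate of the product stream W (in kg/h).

1011 kg/h

CH3OH in M: m_A = 1490×0.730 + (1−0.117)·(1−0.607)·m_A, so m_A = 1087.7/0.6530 = 1665.7 kg/h.
Product W = 0.607×1665.7 = 1011.1 kg/h.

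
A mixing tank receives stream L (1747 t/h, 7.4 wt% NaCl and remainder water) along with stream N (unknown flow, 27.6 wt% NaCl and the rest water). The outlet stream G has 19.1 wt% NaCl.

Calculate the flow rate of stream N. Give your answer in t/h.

Let N be the unknown flow. Total out = 1747 + N.
NaCl balance: 129.28 + 0.276·N = 0.191·(1747 + N)
(0.276 − 0.191)·N = 0.191×1747 − 129.28 = 204.4
N = 204.4 / 0.085 = 2404.7 t/h

2405 t/h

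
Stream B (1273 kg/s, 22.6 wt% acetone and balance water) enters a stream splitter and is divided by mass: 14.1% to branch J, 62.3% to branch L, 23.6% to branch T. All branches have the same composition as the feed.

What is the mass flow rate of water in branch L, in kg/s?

Branch L total = 0.623×1273 = 793.08 kg/s.
water in L = 0.774×793.08 = 613.84 kg/s.

613.8 kg/s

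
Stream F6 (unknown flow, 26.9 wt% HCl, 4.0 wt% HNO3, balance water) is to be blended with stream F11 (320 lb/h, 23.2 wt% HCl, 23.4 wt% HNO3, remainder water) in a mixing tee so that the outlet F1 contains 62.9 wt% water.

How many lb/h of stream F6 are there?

Let F6 be the unknown flow. Total out = 320 + F6.
water balance: 170.88 + 0.691·F6 = 0.629·(320 + F6)
(0.691 − 0.629)·F6 = 0.629×320 − 170.88 = 30.4
F6 = 30.4 / 0.062 = 490.32 lb/h

490.3 lb/h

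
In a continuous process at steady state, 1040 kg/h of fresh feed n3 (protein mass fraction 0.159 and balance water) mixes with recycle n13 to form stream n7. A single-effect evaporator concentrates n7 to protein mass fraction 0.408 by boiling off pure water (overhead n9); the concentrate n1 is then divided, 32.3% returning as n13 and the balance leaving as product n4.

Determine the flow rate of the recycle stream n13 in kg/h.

193.4 kg/h

Overall protein balance (none leaves overhead): protein in fresh feed = protein in product, i.e. 1040×0.159 = (1−0.323)·n1·0.408.
n1 = 165.36/(0.408×0.677) = 598.66 kg/h.
Recycle n13 = 0.323×598.66 = 193.37 kg/h.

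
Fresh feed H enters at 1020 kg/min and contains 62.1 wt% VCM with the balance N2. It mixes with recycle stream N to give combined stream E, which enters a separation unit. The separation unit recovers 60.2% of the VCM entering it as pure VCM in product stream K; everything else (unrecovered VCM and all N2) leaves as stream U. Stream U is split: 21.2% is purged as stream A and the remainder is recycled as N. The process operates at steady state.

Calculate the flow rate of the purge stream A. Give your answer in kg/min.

464.4 kg/min

N2 enters only via H and leaves only via the purge: 1020×0.379 = 0.212×(N2 in U), and the separation unit passes all N2, so N2 in E = N2 in U = 1823.5 kg/min.
VCM in E: m_A = 1020×0.621 + (1−0.212)·(1−0.602)·m_A, so m_A = 633.42/0.6864 = 922.85 kg/min.
U = (1−0.602)×922.85 + 1823.5 = 2190.8 kg/min.
Purge A = 0.212×2190.8 = 464.45 kg/min.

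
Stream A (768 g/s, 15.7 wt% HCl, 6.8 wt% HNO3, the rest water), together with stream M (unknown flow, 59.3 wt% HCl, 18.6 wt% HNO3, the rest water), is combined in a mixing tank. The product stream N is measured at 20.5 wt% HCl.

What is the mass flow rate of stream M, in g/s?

95.01 g/s

Let M be the unknown flow. Total out = 768 + M.
HCl balance: 120.58 + 0.593·M = 0.205·(768 + M)
(0.593 − 0.205)·M = 0.205×768 − 120.58 = 36.864
M = 36.864 / 0.388 = 95.01 g/s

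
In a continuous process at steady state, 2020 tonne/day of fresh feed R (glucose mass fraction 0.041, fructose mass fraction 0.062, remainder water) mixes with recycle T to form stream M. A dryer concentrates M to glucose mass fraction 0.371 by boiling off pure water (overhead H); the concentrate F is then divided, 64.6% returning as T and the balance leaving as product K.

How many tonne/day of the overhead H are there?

1797 tonne/day

Overall glucose balance (none leaves overhead): glucose in fresh feed = glucose in product, i.e. 2020×0.041 = (1−0.646)·F·0.371.
F = 82.82/(0.371×0.354) = 630.61 tonne/day.
Recycle T = 0.646×630.61 = 407.37 tonne/day.
Combined feed M = 2020 + 407.37 = 2427.4 tonne/day.
Overhead H = M − F = 2427.4 − 630.61 = 1796.8 tonne/day.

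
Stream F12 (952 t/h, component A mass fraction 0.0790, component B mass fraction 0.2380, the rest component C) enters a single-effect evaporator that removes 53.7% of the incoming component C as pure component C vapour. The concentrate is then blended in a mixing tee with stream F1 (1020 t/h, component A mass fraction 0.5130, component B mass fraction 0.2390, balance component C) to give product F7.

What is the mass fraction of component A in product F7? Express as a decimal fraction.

Vapour removed = 0.537×0.683×952 = 349.17 t/h; concentrate = 602.83 t/h.
component A reaching the mixer = 75.208 (from concentrate) + 1020×0.513 = 598.47 t/h.
Product flow = 602.83 + 1020 = 1622.8 t/h; component A fraction = 0.3688.

0.3688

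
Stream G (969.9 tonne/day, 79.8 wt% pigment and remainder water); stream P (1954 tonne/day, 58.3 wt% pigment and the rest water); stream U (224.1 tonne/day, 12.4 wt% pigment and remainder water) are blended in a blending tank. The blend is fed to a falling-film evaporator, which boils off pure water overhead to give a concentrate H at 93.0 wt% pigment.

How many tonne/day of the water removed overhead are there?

1061 tonne/day

pigment entering = 969.9×0.798 + 1954×0.583 + 224.1×0.124 = 1941 tonne/day.
All pigment reports to H, so H = 1941/0.930 = 2087 tonne/day.
Total feed = 3148 tonne/day; overhead = 3148 − 2087 = 1061 tonne/day.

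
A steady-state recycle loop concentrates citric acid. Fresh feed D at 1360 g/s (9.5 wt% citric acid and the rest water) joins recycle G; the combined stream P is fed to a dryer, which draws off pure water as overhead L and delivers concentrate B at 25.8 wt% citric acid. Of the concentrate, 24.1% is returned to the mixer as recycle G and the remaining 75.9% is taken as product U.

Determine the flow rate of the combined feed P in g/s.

Overall citric acid balance (none leaves overhead): citric acid in fresh feed = citric acid in product, i.e. 1360×0.095 = (1−0.241)·B·0.258.
B = 129.2/(0.258×0.759) = 659.78 g/s.
Recycle G = 0.241×659.78 = 159.01 g/s.
Combined feed P = 1360 + 159.01 = 1519 g/s.

1519 g/s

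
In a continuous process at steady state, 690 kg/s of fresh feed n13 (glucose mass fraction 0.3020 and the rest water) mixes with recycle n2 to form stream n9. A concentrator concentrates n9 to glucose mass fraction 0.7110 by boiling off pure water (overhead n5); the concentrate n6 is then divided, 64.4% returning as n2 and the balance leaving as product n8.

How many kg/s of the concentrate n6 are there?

823.3 kg/s

Overall glucose balance (none leaves overhead): glucose in fresh feed = glucose in product, i.e. 690×0.302 = (1−0.644)·n6·0.711.
n6 = 208.38/(0.711×0.356) = 823.26 kg/s.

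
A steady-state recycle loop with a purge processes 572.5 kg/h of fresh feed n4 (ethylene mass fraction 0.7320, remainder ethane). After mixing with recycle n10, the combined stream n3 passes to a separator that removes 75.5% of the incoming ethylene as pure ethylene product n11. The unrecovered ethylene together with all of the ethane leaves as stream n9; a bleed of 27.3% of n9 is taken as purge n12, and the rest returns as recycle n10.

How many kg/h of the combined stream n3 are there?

1072 kg/h

ethane enters only via n4 and leaves only via the purge: 572.5×0.268 = 0.273×(ethane in n9), and the separator passes all ethane, so ethane in n3 = ethane in n9 = 562.01 kg/h.
ethylene in n3: m_A = 572.5×0.732 + (1−0.273)·(1−0.755)·m_A, so m_A = 419.07/0.8219 = 509.89 kg/h.
n3 = 509.89 + 562.01 = 1071.9 kg/h.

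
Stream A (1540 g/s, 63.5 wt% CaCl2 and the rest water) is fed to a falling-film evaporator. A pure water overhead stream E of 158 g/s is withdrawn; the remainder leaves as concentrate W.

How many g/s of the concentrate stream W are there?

Concentrate = 1540 − 158 = 1382 g/s.

1382 g/s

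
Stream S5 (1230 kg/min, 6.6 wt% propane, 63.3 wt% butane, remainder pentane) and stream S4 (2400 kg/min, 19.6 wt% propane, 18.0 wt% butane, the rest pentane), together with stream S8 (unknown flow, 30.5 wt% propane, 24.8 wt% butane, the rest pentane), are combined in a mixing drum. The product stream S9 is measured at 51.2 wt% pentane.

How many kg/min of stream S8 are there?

Let S8 be the unknown flow. Total out = 3630 + S8.
pentane balance: 1867.8 + 0.447·S8 = 0.512·(3630 + S8)
(0.447 − 0.512)·S8 = 0.512×3630 − 1867.8 = -9.27
S8 = -9.27 / -0.065 = 142.62 kg/min

142.6 kg/min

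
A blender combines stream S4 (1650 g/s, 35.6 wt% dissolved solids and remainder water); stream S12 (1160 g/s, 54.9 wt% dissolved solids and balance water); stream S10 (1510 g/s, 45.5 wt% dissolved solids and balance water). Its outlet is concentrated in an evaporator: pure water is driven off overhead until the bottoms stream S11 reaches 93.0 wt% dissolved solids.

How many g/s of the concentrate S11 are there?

dissolved solids entering = 1650×0.356 + 1160×0.549 + 1510×0.455 = 1911.3 g/s.
All dissolved solids reports to S11, so S11 = 1911.3/0.930 = 2055.2 g/s.

2055 g/s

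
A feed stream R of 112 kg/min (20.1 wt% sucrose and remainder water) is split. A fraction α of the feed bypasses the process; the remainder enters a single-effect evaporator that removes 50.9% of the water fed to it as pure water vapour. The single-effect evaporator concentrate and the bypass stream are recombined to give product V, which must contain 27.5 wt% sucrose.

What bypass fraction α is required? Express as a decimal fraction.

0.338

All 112×0.201 = 22.512 kg/min of sucrose reaches V, so V = 22.512/0.275 = 81.862 kg/min and vapour = 30.138 kg/min.
The evaporator receives (1−α)·112 of feed at 0.799 water and removes 0.509 of that water:
0.509×0.799×(1−α)×112 = 30.138
(1−α) = 30.138/45.549 = 0.6617;  α = 0.3383.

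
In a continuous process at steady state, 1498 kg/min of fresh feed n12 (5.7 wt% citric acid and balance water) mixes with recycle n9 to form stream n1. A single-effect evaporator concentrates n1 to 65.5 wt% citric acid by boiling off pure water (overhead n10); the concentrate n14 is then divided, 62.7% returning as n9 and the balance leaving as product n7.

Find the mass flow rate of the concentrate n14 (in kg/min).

349.5 kg/min

Overall citric acid balance (none leaves overhead): citric acid in fresh feed = citric acid in product, i.e. 1498×0.057 = (1−0.627)·n14·0.655.
n14 = 85.386/(0.655×0.373) = 349.49 kg/min.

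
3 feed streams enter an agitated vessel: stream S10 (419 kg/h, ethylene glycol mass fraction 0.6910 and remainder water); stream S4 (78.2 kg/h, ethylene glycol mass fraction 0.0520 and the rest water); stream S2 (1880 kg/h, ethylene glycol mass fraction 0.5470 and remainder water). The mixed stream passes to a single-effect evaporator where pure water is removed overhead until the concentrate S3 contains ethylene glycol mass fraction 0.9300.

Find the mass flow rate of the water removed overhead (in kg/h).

955.7 kg/h

ethylene glycol entering = 419×0.691 + 78.2×0.052 + 1880×0.547 = 1322 kg/h.
All ethylene glycol reports to S3, so S3 = 1322/0.930 = 1421.5 kg/h.
Total feed = 2377.2 kg/h; overhead = 2377.2 − 1421.5 = 955.74 kg/h.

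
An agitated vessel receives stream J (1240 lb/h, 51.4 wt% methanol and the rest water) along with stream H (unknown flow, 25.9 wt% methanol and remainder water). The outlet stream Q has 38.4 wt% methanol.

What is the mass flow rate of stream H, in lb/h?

1290 lb/h

Let H be the unknown flow. Total out = 1240 + H.
methanol balance: 637.36 + 0.259·H = 0.384·(1240 + H)
(0.259 − 0.384)·H = 0.384×1240 − 637.36 = -161.2
H = -161.2 / -0.125 = 1289.6 lb/h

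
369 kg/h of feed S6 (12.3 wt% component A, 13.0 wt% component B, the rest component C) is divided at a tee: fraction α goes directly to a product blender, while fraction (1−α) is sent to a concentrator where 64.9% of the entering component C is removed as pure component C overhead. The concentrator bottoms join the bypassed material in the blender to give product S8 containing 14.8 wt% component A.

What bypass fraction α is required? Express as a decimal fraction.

All 369×0.123 = 45.387 kg/h of component A reaches S8, so S8 = 45.387/0.148 = 306.67 kg/h and vapour = 62.331 kg/h.
The evaporator receives (1−α)·369 of feed at 0.747 component C and removes 0.649 of that component C:
0.649×0.747×(1−α)×369 = 62.331
(1−α) = 62.331/178.89 = 0.3484;  α = 0.6516.

0.652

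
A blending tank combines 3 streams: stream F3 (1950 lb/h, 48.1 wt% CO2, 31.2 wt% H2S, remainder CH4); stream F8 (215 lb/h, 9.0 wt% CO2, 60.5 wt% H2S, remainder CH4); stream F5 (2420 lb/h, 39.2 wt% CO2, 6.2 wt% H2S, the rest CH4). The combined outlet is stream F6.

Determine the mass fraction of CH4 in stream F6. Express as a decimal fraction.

Total flow out = 1950 + 215 + 2420 = 4585 lb/h.
CH4 in = 1950×0.207 + 215×0.305 + 2420×0.546 = 1790.5 lb/h.
CH4 mass fraction in F6 = 1790.5/4585 = 0.391.

0.391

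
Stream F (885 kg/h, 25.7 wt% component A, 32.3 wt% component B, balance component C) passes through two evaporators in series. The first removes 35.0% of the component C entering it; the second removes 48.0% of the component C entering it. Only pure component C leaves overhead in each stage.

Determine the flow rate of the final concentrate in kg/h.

component C in feed = 885×0.420 = 371.7 kg/h.
After stage 1: component C left = (1−0.350)×371.7 = 241.6; stream total = 754.9 kg/h.
After stage 2: component C left = (1−0.480)×241.6 = 125.63; final concentrate = 638.93 kg/h.

638.9 kg/h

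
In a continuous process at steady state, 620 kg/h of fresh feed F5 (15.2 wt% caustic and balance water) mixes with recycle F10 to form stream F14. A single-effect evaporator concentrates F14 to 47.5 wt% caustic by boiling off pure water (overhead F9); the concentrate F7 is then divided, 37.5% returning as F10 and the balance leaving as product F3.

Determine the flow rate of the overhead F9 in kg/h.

Overall caustic balance (none leaves overhead): caustic in fresh feed = caustic in product, i.e. 620×0.152 = (1−0.375)·F7·0.475.
F7 = 94.24/(0.475×0.625) = 317.44 kg/h.
Recycle F10 = 0.375×317.44 = 119.04 kg/h.
Combined feed F14 = 620 + 119.04 = 739.04 kg/h.
Overhead F9 = F14 − F7 = 739.04 − 317.44 = 421.6 kg/h.

421.6 kg/h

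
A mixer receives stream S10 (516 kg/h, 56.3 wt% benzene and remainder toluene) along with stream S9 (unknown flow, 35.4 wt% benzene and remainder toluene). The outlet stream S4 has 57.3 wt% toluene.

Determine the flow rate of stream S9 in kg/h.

961.3 kg/h

Let S9 be the unknown flow. Total out = 516 + S9.
toluene balance: 225.49 + 0.646·S9 = 0.573·(516 + S9)
(0.646 − 0.573)·S9 = 0.573×516 − 225.49 = 70.176
S9 = 70.176 / 0.073 = 961.32 kg/h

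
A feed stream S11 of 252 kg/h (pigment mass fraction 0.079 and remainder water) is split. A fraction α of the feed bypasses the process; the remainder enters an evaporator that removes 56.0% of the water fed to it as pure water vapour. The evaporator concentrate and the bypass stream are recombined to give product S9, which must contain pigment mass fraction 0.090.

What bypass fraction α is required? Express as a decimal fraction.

0.763

All 252×0.079 = 19.908 kg/h of pigment reaches S9, so S9 = 19.908/0.090 = 221.2 kg/h and vapour = 30.8 kg/h.
The evaporator receives (1−α)·252 of feed at 0.921 water and removes 0.560 of that water:
0.560×0.921×(1−α)×252 = 30.8
(1−α) = 30.8/129.97 = 0.2370;  α = 0.7630.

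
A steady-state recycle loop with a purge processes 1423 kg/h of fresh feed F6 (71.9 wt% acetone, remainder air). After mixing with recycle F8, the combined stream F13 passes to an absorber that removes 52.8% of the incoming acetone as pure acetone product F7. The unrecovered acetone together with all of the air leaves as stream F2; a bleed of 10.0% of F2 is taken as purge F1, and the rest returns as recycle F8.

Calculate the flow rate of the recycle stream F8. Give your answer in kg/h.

air enters only via F6 and leaves only via the purge: 1423×0.281 = 0.100×(air in F2), and the absorber passes all air, so air in F13 = air in F2 = 3998.6 kg/h.
acetone in F13: m_A = 1423×0.719 + (1−0.100)·(1−0.528)·m_A, so m_A = 1023.1/0.5752 = 1778.8 kg/h.
F2 = (1−0.528)×1778.8 + 3998.6 = 4838.2 kg/h.
Recycle F8 = (1−0.100)×4838.2 = 4354.4 kg/h.

4354 kg/h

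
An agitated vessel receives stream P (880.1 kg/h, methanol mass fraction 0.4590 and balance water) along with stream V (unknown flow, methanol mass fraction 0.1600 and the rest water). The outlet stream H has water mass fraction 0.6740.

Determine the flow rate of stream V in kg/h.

705.1 kg/h

Let V be the unknown flow. Total out = 880.1 + V.
water balance: 476.13 + 0.840·V = 0.674·(880.1 + V)
(0.840 − 0.674)·V = 0.674×880.1 − 476.13 = 117.05
V = 117.05 / 0.166 = 705.14 kg/h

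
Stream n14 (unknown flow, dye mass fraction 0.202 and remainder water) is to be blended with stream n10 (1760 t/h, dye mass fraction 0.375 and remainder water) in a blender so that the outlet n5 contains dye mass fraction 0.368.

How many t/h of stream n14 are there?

Let n14 be the unknown flow. Total out = 1760 + n14.
dye balance: 660 + 0.202·n14 = 0.368·(1760 + n14)
(0.202 − 0.368)·n14 = 0.368×1760 − 660 = -12.32
n14 = -12.32 / -0.166 = 74.217 t/h

74.22 t/h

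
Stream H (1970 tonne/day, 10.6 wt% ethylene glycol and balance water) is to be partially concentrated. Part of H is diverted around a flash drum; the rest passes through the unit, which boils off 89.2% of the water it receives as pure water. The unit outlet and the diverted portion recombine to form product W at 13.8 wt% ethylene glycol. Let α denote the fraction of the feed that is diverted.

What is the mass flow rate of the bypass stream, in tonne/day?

1397 tonne/day

All 1970×0.106 = 208.82 tonne/day of ethylene glycol reaches W, so W = 208.82/0.138 = 1513.2 tonne/day and vapour = 456.81 tonne/day.
The evaporator receives (1−α)·1970 of feed at 0.894 water and removes 0.892 of that water:
0.892×0.894×(1−α)×1970 = 456.81
(1−α) = 456.81/1571 = 0.2908;  α = 0.7092.
Bypass flow = 0.7092×1970 = 1397.2 tonne/day.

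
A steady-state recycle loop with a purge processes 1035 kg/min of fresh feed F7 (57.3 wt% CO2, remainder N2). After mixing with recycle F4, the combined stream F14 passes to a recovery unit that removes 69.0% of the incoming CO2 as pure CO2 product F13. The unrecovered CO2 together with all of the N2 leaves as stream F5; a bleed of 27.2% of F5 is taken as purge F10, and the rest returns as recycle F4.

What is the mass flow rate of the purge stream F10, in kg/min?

N2 enters only via F7 and leaves only via the purge: 1035×0.427 = 0.272×(N2 in F5), and the recovery unit passes all N2, so N2 in F14 = N2 in F5 = 1624.8 kg/min.
CO2 in F14: m_A = 1035×0.573 + (1−0.272)·(1−0.690)·m_A, so m_A = 593.05/0.7743 = 765.9 kg/min.
F5 = (1−0.690)×765.9 + 1624.8 = 1862.2 kg/min.
Purge F10 = 0.272×1862.2 = 506.53 kg/min.

506.5 kg/min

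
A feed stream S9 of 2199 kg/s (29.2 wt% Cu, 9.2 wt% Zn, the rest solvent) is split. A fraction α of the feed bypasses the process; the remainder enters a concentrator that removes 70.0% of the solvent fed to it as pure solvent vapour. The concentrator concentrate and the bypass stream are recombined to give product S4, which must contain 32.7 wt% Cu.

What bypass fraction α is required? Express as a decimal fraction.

0.752

All 2199×0.292 = 642.11 kg/s of Cu reaches S4, so S4 = 642.11/0.327 = 1963.6 kg/s and vapour = 235.37 kg/s.
The evaporator receives (1−α)·2199 of feed at 0.616 solvent and removes 0.700 of that solvent:
0.700×0.616×(1−α)×2199 = 235.37
(1−α) = 235.37/948.21 = 0.2482;  α = 0.7518.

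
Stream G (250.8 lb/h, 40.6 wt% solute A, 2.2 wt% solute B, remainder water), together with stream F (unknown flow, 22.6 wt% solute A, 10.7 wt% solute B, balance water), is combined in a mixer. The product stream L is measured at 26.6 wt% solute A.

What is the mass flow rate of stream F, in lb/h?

Let F be the unknown flow. Total out = 250.8 + F.
solute A balance: 101.82 + 0.226·F = 0.266·(250.8 + F)
(0.226 − 0.266)·F = 0.266×250.8 − 101.82 = -35.112
F = -35.112 / -0.040 = 877.8 lb/h

877.8 lb/h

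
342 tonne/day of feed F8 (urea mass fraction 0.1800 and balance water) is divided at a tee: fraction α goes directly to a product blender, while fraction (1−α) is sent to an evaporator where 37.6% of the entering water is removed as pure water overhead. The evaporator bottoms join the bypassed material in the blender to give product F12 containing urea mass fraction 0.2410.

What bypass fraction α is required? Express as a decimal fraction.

0.179

All 342×0.180 = 61.56 tonne/day of urea reaches F12, so F12 = 61.56/0.241 = 255.44 tonne/day and vapour = 86.564 tonne/day.
The evaporator receives (1−α)·342 of feed at 0.820 water and removes 0.376 of that water:
0.376×0.820×(1−α)×342 = 86.564
(1−α) = 86.564/105.45 = 0.8209;  α = 0.1791.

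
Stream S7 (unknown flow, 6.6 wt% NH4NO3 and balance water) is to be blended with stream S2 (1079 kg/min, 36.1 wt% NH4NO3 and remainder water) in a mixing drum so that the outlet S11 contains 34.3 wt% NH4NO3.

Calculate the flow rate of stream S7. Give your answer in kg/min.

70.12 kg/min

Let S7 be the unknown flow. Total out = 1079 + S7.
NH4NO3 balance: 389.52 + 0.066·S7 = 0.343·(1079 + S7)
(0.066 − 0.343)·S7 = 0.343×1079 − 389.52 = -19.422
S7 = -19.422 / -0.277 = 70.116 kg/min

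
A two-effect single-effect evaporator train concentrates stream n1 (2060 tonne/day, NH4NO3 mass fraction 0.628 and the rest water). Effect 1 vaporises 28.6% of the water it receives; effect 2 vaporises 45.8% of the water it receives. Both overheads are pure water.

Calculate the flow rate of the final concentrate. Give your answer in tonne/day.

1590 tonne/day

water in feed = 2060×0.372 = 766.32 tonne/day.
After stage 1: water left = (1−0.286)×766.32 = 547.15; stream total = 1840.8 tonne/day.
After stage 2: water left = (1−0.458)×547.15 = 296.56; final concentrate = 1590.2 tonne/day.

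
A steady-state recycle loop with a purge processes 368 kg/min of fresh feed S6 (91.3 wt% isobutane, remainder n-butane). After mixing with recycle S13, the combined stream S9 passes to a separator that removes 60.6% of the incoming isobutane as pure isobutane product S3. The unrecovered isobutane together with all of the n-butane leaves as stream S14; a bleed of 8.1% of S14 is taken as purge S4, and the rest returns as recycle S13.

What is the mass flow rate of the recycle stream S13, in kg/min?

n-butane enters only via S6 and leaves only via the purge: 368×0.087 = 0.081×(n-butane in S14), and the separator passes all n-butane, so n-butane in S9 = n-butane in S14 = 395.26 kg/min.
isobutane in S9: m_A = 368×0.913 + (1−0.081)·(1−0.606)·m_A, so m_A = 335.98/0.6379 = 526.69 kg/min.
S14 = (1−0.606)×526.69 + 395.26 = 602.78 kg/min.
Recycle S13 = (1−0.081)×602.78 = 553.95 kg/min.

554 kg/min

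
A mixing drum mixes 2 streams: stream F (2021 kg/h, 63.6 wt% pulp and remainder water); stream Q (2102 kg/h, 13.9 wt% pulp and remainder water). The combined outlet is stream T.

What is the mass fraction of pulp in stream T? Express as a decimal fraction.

Total flow out = 2021 + 2102 = 4123 kg/h.
pulp in = 2021×0.636 + 2102×0.139 = 1577.5 kg/h.
pulp mass fraction in T = 1577.5/4123 = 0.383.

0.383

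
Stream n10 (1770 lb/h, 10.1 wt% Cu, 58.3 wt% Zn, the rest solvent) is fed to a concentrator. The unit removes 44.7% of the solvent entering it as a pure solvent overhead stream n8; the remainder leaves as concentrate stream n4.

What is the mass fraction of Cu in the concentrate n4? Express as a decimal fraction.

Cu is not removed: 1770×0.101 = 178.77 lb/h of Cu enters n4.
solvent entering = 1770×0.316 = 559.32 lb/h; overhead removed = 0.447×559.32 = 250.02 lb/h.
Concentrate = 1770 − 250.02 = 1520 lb/h.
Mass fraction = 178.77/1520 = 0.118.

0.118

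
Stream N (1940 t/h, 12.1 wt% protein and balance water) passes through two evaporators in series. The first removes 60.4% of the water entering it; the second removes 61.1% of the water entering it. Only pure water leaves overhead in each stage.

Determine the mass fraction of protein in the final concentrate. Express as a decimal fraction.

0.472

water in feed = 1940×0.879 = 1705.3 t/h.
After stage 1: water left = (1−0.604)×1705.3 = 675.28; stream total = 910.02 t/h.
After stage 2: water left = (1−0.611)×675.28 = 262.69; final concentrate = 497.43 t/h.
protein fraction = 234.74/497.43 = 0.472.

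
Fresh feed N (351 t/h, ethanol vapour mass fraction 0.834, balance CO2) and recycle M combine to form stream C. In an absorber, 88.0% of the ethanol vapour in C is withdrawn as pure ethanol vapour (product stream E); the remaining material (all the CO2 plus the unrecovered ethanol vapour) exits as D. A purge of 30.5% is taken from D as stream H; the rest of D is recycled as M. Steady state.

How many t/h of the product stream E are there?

ethanol vapour in C: m_A = 351×0.834 + (1−0.305)·(1−0.880)·m_A, so m_A = 292.73/0.9166 = 319.37 t/h.
Product E = 0.880×319.37 = 281.05 t/h.

281 t/h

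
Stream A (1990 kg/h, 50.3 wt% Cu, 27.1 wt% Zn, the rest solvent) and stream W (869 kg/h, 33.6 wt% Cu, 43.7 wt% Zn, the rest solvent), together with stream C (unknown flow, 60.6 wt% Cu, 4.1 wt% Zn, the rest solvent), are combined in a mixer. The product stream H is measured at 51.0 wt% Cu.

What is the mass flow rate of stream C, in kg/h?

Let C be the unknown flow. Total out = 2859 + C.
Cu balance: 1293 + 0.606·C = 0.510·(2859 + C)
(0.606 − 0.510)·C = 0.510×2859 − 1293 = 165.14
C = 165.14 / 0.096 = 1720.2 kg/h

1720 kg/h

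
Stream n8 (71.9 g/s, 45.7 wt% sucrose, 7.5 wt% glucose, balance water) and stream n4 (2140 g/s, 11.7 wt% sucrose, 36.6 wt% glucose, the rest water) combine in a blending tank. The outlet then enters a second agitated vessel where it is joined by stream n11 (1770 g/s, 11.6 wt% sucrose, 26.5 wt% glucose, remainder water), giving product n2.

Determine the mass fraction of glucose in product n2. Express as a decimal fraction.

0.3158

Overall, product flow = 3981.9 g/s.
glucose in = 71.9×0.075 + 2140×0.366 + 1770×0.265 = 1257.7 g/s.
glucose fraction in n2 = 0.3158.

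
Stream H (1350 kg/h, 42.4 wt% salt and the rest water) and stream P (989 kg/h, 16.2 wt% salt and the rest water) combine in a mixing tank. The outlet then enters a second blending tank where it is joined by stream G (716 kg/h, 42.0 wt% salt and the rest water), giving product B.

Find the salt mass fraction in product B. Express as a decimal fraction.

0.338

Overall, product flow = 3055 kg/h.
salt in = 1350×0.424 + 989×0.162 + 716×0.420 = 1033.3 kg/h.
salt fraction in B = 0.338.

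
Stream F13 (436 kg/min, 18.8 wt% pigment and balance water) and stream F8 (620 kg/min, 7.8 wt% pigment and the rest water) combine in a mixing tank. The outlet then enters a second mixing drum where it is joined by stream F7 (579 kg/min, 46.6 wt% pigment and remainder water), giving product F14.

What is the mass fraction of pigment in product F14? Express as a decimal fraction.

Overall, product flow = 1635 kg/min.
pigment in = 436×0.188 + 620×0.078 + 579×0.466 = 400.14 kg/min.
pigment fraction in F14 = 0.245.

0.245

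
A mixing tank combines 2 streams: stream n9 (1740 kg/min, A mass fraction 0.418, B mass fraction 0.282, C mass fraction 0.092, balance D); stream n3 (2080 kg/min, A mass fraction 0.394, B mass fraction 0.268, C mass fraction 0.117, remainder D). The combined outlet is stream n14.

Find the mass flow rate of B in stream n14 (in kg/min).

B out = B in = 1740×0.282 + 2080×0.268 = 1048.1 kg/min.

1048 kg/min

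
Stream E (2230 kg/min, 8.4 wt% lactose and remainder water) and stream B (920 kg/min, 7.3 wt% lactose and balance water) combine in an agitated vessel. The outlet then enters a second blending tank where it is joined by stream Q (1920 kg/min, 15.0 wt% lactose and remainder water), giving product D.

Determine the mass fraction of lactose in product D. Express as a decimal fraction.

0.107

Overall, product flow = 5070 kg/min.
lactose in = 2230×0.084 + 920×0.073 + 1920×0.150 = 542.48 kg/min.
lactose fraction in D = 0.107.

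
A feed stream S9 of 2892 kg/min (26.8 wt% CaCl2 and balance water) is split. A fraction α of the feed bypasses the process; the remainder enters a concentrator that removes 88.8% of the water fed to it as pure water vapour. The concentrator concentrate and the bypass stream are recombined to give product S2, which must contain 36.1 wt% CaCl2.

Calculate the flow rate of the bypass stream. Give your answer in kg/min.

All 2892×0.268 = 775.06 kg/min of CaCl2 reaches S2, so S2 = 775.06/0.361 = 2147 kg/min and vapour = 745.03 kg/min.
The evaporator receives (1−α)·2892 of feed at 0.732 water and removes 0.888 of that water:
0.888×0.732×(1−α)×2892 = 745.03
(1−α) = 745.03/1879.8 = 0.3963;  α = 0.6037.
Bypass flow = 0.6037×2892 = 1745.8 kg/min.

1746 kg/min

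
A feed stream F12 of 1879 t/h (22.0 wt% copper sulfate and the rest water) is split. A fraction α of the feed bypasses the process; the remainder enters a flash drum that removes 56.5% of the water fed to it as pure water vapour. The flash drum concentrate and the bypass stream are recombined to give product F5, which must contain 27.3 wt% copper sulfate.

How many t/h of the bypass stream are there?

All 1879×0.220 = 413.38 t/h of copper sulfate reaches F5, so F5 = 413.38/0.273 = 1514.2 t/h and vapour = 364.79 t/h.
The evaporator receives (1−α)·1879 of feed at 0.780 water and removes 0.565 of that water:
0.565×0.780×(1−α)×1879 = 364.79
(1−α) = 364.79/828.08 = 0.4405;  α = 0.5595.
Bypass flow = 0.5595×1879 = 1051.3 t/h.

1051 t/h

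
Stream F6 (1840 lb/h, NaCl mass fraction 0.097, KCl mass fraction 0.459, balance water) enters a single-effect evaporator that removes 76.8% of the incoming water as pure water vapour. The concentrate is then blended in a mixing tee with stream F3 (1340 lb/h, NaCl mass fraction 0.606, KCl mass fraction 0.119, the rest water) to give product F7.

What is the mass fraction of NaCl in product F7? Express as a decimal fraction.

Vapour removed = 0.768×0.444×1840 = 627.43 lb/h; concentrate = 1212.6 lb/h.
NaCl reaching the mixer = 178.48 (from concentrate) + 1340×0.606 = 990.52 lb/h.
Product flow = 1212.6 + 1340 = 2552.6 lb/h; NaCl fraction = 0.388.

0.388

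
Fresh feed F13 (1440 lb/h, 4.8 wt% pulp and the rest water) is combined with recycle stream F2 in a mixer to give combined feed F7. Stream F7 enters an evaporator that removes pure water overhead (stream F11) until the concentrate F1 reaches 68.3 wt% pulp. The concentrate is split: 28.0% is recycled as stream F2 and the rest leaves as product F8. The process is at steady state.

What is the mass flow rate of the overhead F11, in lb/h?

1339 lb/h

Overall pulp balance (none leaves overhead): pulp in fresh feed = pulp in product, i.e. 1440×0.048 = (1−0.280)·F1·0.683.
F1 = 69.12/(0.683×0.720) = 140.56 lb/h.
Recycle F2 = 0.280×140.56 = 39.356 lb/h.
Combined feed F7 = 1440 + 39.356 = 1479.4 lb/h.
Overhead F11 = F7 − F1 = 1479.4 − 140.56 = 1338.8 lb/h.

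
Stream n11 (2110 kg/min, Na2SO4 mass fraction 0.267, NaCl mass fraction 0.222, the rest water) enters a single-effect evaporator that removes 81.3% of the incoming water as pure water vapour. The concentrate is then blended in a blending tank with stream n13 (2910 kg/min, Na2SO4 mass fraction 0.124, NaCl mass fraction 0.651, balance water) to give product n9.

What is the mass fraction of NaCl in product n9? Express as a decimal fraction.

Vapour removed = 0.813×0.511×2110 = 876.58 kg/min; concentrate = 1233.4 kg/min.
NaCl reaching the mixer = 468.42 (from concentrate) + 2910×0.651 = 2362.8 kg/min.
Product flow = 1233.4 + 2910 = 4143.4 kg/min; NaCl fraction = 0.570.

0.570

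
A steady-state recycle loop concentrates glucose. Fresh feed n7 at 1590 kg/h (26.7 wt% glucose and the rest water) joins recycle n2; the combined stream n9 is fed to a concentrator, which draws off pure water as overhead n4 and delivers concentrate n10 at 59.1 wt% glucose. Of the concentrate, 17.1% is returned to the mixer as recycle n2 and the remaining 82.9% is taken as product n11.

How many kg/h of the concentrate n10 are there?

Overall glucose balance (none leaves overhead): glucose in fresh feed = glucose in product, i.e. 1590×0.267 = (1−0.171)·n10·0.591.
n10 = 424.53/(0.591×0.829) = 866.5 kg/h.

866.5 kg/h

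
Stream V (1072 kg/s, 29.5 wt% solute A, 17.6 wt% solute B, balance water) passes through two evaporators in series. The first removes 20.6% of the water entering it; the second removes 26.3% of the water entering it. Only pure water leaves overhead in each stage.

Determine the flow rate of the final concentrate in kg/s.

836.8 kg/s

water in feed = 1072×0.529 = 567.09 kg/s.
After stage 1: water left = (1−0.206)×567.09 = 450.27; stream total = 955.18 kg/s.
After stage 2: water left = (1−0.263)×450.27 = 331.85; final concentrate = 836.76 kg/s.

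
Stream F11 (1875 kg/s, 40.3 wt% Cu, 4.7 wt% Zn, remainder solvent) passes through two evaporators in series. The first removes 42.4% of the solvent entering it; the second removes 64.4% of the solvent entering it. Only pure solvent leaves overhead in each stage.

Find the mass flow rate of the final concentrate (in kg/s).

solvent in feed = 1875×0.550 = 1031.2 kg/s.
After stage 1: solvent left = (1−0.424)×1031.2 = 594; stream total = 1437.8 kg/s.
After stage 2: solvent left = (1−0.644)×594 = 211.46; final concentrate = 1055.2 kg/s.

1055 kg/s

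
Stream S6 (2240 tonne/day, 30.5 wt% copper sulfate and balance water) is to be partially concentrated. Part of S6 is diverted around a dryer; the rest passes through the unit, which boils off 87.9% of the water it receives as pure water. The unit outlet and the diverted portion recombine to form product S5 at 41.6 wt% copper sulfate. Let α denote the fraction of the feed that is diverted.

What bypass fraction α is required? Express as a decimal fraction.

All 2240×0.305 = 683.2 tonne/day of copper sulfate reaches S5, so S5 = 683.2/0.416 = 1642.3 tonne/day and vapour = 597.69 tonne/day.
The evaporator receives (1−α)·2240 of feed at 0.695 water and removes 0.879 of that water:
0.879×0.695×(1−α)×2240 = 597.69
(1−α) = 597.69/1368.4 = 0.4368;  α = 0.5632.

0.563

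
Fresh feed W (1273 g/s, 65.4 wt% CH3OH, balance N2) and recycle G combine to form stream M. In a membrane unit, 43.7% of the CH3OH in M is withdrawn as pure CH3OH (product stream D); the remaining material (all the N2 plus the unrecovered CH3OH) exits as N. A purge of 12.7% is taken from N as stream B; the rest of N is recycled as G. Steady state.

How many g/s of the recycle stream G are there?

3832 g/s

N2 enters only via W and leaves only via the purge: 1273×0.346 = 0.127×(N2 in N), and the membrane unit passes all N2, so N2 in M = N2 in N = 3468.2 g/s.
CH3OH in M: m_A = 1273×0.654 + (1−0.127)·(1−0.437)·m_A, so m_A = 832.54/0.5085 = 1637.2 g/s.
N = (1−0.437)×1637.2 + 3468.2 = 4389.9 g/s.
Recycle G = (1−0.127)×4389.9 = 3832.4 g/s.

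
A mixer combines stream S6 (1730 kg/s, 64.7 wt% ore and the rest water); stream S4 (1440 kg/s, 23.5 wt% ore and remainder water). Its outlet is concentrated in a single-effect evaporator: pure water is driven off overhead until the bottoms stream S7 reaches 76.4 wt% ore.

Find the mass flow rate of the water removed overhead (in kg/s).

1262 kg/s

ore entering = 1730×0.647 + 1440×0.235 = 1457.7 kg/s.
All ore reports to S7, so S7 = 1457.7/0.764 = 1908 kg/s.
Total feed = 3170 kg/s; overhead = 3170 − 1908 = 1262 kg/s.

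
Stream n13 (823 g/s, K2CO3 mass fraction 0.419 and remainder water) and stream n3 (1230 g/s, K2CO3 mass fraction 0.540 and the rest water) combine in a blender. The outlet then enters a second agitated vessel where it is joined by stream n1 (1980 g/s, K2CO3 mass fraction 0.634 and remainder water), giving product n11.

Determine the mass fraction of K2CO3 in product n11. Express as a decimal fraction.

0.561

Overall, product flow = 4033 g/s.
K2CO3 in = 823×0.419 + 1230×0.540 + 1980×0.634 = 2264.4 g/s.
K2CO3 fraction in n11 = 0.561.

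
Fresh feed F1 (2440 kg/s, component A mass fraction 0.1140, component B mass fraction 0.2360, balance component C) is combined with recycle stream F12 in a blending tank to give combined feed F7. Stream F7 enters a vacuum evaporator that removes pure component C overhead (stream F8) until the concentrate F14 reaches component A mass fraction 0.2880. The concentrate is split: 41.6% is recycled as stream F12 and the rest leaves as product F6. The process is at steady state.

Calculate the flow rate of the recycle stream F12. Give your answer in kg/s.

688 kg/s

Overall component A balance (none leaves overhead): component A in fresh feed = component A in product, i.e. 2440×0.114 = (1−0.416)·F14·0.288.
F14 = 278.16/(0.288×0.584) = 1653.8 kg/s.
Recycle F12 = 0.416×1653.8 = 687.99 kg/s.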